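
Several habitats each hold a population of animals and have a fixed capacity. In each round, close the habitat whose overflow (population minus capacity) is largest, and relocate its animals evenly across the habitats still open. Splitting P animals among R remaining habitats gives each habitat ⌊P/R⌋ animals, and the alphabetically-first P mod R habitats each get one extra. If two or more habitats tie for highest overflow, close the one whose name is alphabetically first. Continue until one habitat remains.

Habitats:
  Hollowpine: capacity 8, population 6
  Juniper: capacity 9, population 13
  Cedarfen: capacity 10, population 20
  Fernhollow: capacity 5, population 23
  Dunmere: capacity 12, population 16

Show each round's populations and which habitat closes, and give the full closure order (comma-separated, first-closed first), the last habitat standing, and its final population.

Round 1: Cedarfen=20 Dunmere=16 Fernhollow=23 Hollowpine=6 Juniper=13 → close Fernhollow (overflow 18)
  23÷4 = 5 each, +1 to first 3
Round 2: Cedarfen=26 Dunmere=22 Hollowpine=12 Juniper=18 → close Cedarfen (overflow 16)
  26÷3 = 8 each, +1 to first 2
Round 3: Dunmere=31 Hollowpine=21 Juniper=26 → close Dunmere (overflow 19)
  31÷2 = 15 each, +1 to first 1
Round 4: Hollowpine=37 Juniper=41 → close Juniper (overflow 32)
  41÷1 = 41 each, +1 to first 0

Closure order: Fernhollow, Cedarfen, Dunmere, Juniper
Last habitat: Hollowpine with 78 animals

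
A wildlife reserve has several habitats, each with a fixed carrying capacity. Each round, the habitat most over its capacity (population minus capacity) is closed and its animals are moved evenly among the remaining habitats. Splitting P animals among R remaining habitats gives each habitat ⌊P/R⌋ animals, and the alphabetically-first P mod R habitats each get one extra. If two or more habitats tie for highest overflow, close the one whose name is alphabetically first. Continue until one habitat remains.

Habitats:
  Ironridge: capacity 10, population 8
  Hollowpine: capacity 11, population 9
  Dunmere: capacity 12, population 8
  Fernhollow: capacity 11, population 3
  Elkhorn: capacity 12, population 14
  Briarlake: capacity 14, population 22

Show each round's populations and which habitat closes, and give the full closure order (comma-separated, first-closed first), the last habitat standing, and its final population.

Round 1: Briarlake=22 Dunmere=8 Elkhorn=14 Fernhollow=3 Hollowpine=9 Ironridge=8 → close Briarlake (overflow 8)
  22÷5 = 4 each, +1 to first 2
Round 2: Dunmere=13 Elkhorn=19 Fernhollow=7 Hollowpine=13 Ironridge=12 → close Elkhorn (overflow 7)
  19÷4 = 4 each, +1 to first 3
Round 3: Dunmere=18 Fernhollow=12 Hollowpine=18 Ironridge=16 → close Hollowpine (overflow 7)
  18÷3 = 6 each, +1 to first 0
Round 4: Dunmere=24 Fernhollow=18 Ironridge=22 → close Dunmere (overflow 12)
  24÷2 = 12 each, +1 to first 0
Round 5: Fernhollow=30 Ironridge=34 → close Ironridge (overflow 24)
  34÷1 = 34 each, +1 to first 0

Closure order: Briarlake, Elkhorn, Hollowpine, Dunmere, Ironridge
Last habitat: Fernhollow with 64 animals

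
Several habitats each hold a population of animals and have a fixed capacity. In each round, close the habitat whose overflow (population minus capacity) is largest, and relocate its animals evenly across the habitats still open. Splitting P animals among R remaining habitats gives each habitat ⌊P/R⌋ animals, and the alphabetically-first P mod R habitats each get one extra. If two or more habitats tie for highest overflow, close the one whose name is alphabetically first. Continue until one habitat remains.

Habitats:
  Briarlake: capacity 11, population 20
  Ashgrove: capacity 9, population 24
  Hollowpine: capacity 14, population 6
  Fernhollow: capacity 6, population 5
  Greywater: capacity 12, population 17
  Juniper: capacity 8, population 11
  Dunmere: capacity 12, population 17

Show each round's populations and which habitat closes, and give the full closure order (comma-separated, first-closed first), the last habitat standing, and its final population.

Round 1: Ashgrove=24 Briarlake=20 Dunmere=17 Fernhollow=5 Greywater=17 Hollowpine=6 Juniper=11 → close Ashgrove (overflow 15)
  24÷6 = 4 each, +1 to first 0
Round 2: Briarlake=24 Dunmere=21 Fernhollow=9 Greywater=21 Hollowpine=10 Juniper=15 → close Briarlake (overflow 13)
  24÷5 = 4 each, +1 to first 4
Round 3: Dunmere=26 Fernhollow=14 Greywater=26 Hollowpine=15 Juniper=19 → close Dunmere (overflow 14)
  26÷4 = 6 each, +1 to first 2
Round 4: Fernhollow=21 Greywater=33 Hollowpine=21 Juniper=25 → close Greywater (overflow 21)
  33÷3 = 11 each, +1 to first 0
Round 5: Fernhollow=32 Hollowpine=32 Juniper=36 → close Juniper (overflow 28)
  36÷2 = 18 each, +1 to first 0
Round 6: Fernhollow=50 Hollowpine=50 → close Fernhollow (overflow 44)
  50÷1 = 50 each, +1 to first 0

Closure order: Ashgrove, Briarlake, Dunmere, Greywater, Juniper, Fernhollow
Last habitat: Hollowpine with 100 animals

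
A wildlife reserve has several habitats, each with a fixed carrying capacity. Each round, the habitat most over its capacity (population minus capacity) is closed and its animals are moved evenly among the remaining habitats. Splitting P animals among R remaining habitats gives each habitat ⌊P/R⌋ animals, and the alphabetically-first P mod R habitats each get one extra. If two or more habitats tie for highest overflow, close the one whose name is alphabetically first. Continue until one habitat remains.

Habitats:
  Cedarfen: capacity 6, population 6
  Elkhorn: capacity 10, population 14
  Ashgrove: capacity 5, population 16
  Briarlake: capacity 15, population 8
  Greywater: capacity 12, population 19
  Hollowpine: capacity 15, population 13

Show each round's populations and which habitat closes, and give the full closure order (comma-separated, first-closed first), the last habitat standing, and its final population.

Round 1: Ashgrove=16 Briarlake=8 Cedarfen=6 Elkhorn=14 Greywater=19 Hollowpine=13 → close Ashgrove (overflow 11)
  16÷5 = 3 each, +1 to first 1
Round 2: Briarlake=12 Cedarfen=9 Elkhorn=17 Greywater=22 Hollowpine=16 → close Greywater (overflow 10)
  22÷4 = 5 each, +1 to first 2
Round 3: Briarlake=18 Cedarfen=15 Elkhorn=22 Hollowpine=21 → close Elkhorn (overflow 12)
  22÷3 = 7 each, +1 to first 1
Round 4: Briarlake=26 Cedarfen=22 Hollowpine=28 → close Cedarfen (overflow 16)
  22÷2 = 11 each, +1 to first 0
Round 5: Briarlake=37 Hollowpine=39 → close Hollowpine (overflow 24)
  39÷1 = 39 each, +1 to first 0

Closure order: Ashgrove, Greywater, Elkhorn, Cedarfen, Hollowpine
Last habitat: Briarlake with 76 animals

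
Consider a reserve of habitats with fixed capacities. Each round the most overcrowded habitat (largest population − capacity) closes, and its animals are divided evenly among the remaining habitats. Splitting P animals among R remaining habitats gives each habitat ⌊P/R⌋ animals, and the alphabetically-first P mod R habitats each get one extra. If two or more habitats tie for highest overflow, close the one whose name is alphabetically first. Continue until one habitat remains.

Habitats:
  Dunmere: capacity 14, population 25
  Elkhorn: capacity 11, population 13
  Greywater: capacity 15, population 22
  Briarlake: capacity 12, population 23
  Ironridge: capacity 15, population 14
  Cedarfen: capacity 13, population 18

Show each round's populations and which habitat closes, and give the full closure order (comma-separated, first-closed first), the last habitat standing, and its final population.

Round 1: Briarlake=23 Cedarfen=18 Dunmere=25 Elkhorn=13 Greywater=22 Ironridge=14 → close Briarlake (overflow 11)
  23÷5 = 4 each, +1 to first 3
Round 2: Cedarfen=23 Dunmere=30 Elkhorn=18 Greywater=26 Ironridge=18 → close Dunmere (overflow 16)
  30÷4 = 7 each, +1 to first 2
Round 3: Cedarfen=31 Elkhorn=26 Greywater=33 Ironridge=25 → close Cedarfen (overflow 18)
  31÷3 = 10 each, +1 to first 1
Round 4: Elkhorn=37 Greywater=43 Ironridge=35 → close Greywater (overflow 28)
  43÷2 = 21 each, +1 to first 1
Round 5: Elkhorn=59 Ironridge=56 → close Elkhorn (overflow 48)
  59÷1 = 59 each, +1 to first 0

Closure order: Briarlake, Dunmere, Cedarfen, Greywater, Elkhorn
Last habitat: Ironridge with 115 animals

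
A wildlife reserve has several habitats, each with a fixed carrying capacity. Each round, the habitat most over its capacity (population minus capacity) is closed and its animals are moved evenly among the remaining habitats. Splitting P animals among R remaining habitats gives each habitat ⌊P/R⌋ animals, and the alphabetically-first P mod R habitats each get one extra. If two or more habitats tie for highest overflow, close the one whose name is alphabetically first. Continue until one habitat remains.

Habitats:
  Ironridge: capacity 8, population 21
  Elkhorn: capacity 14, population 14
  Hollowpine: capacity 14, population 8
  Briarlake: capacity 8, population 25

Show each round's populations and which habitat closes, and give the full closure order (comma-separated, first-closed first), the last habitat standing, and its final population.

Round 1: Briarlake=25 Elkhorn=14 Hollowpine=8 Ironridge=21 → close Briarlake (overflow 17)
  25÷3 = 8 each, +1 to first 1
Round 2: Elkhorn=23 Hollowpine=16 Ironridge=29 → close Ironridge (overflow 21)
  29÷2 = 14 each, +1 to first 1
Round 3: Elkhorn=38 Hollowpine=30 → close Elkhorn (overflow 24)
  38÷1 = 38 each, +1 to first 0

Closure order: Briarlake, Ironridge, Elkhorn
Last habitat: Hollowpine with 68 animals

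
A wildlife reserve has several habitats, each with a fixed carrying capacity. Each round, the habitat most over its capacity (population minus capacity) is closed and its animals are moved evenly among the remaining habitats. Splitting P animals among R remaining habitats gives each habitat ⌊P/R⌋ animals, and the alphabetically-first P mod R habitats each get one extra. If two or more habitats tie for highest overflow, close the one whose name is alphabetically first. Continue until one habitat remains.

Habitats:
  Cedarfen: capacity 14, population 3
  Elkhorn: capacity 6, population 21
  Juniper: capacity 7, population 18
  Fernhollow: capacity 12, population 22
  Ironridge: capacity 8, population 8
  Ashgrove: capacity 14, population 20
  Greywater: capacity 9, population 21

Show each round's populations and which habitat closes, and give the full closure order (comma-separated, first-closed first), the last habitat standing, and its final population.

Closure order: Elkhorn, Greywater, Fernhollow, Juniper, Ashgrove, Ironridge
Last habitat: Cedarfen with 113 animals

Round 1: Ashgrove=20 Cedarfen=3 Elkhorn=21 Fernhollow=22 Greywater=21 Ironridge=8 Juniper=18 → close Elkhorn (overflow 15)
  21÷6 = 3 each, +1 to first 3
Round 2: Ashgrove=24 Cedarfen=7 Fernhollow=26 Greywater=24 Ironridge=11 Juniper=21 → close Greywater (overflow 15)
  24÷5 = 4 each, +1 to first 4
Round 3: Ashgrove=29 Cedarfen=12 Fernhollow=31 Ironridge=16 Juniper=25 → close Fernhollow (overflow 19)
  31÷4 = 7 each, +1 to first 3
Round 4: Ashgrove=37 Cedarfen=20 Ironridge=24 Juniper=32 → close Juniper (overflow 25)
  32÷3 = 10 each, +1 to first 2
Round 5: Ashgrove=48 Cedarfen=31 Ironridge=34 → close Ashgrove (overflow 34)
  48÷2 = 24 each, +1 to first 0
Round 6: Cedarfen=55 Ironridge=58 → close Ironridge (overflow 50)
  58÷1 = 58 each, +1 to first 0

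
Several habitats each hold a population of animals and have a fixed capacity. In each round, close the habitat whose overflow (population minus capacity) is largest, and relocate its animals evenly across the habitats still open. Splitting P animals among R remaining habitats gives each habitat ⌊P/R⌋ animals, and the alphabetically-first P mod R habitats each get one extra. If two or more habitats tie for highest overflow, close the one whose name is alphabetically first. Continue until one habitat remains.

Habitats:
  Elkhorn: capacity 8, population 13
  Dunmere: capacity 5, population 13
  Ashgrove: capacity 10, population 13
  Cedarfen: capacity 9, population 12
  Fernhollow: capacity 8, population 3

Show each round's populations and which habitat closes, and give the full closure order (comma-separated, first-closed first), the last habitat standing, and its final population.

Closure order: Dunmere, Elkhorn, Ashgrove, Cedarfen
Last habitat: Fernhollow with 54 animals

Round 1: Ashgrove=13 Cedarfen=12 Dunmere=13 Elkhorn=13 Fernhollow=3 → close Dunmere (overflow 8)
  13÷4 = 3 each, +1 to first 1
Round 2: Ashgrove=17 Cedarfen=15 Elkhorn=16 Fernhollow=6 → close Elkhorn (overflow 8)
  16÷3 = 5 each, +1 to first 1
Round 3: Ashgrove=23 Cedarfen=20 Fernhollow=11 → close Ashgrove (overflow 13)
  23÷2 = 11 each, +1 to first 1
Round 4: Cedarfen=32 Fernhollow=22 → close Cedarfen (overflow 23)
  32÷1 = 32 each, +1 to first 0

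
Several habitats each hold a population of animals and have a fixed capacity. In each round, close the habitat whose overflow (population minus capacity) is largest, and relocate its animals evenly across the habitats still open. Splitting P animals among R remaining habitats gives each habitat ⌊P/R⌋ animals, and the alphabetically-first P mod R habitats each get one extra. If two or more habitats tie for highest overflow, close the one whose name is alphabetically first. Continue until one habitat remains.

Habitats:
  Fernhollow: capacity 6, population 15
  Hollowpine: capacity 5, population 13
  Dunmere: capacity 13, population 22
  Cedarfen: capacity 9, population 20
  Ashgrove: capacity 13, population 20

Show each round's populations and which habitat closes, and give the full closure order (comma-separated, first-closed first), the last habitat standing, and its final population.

Round 1: Ashgrove=20 Cedarfen=20 Dunmere=22 Fernhollow=15 Hollowpine=13 → close Cedarfen (overflow 11)
  20÷4 = 5 each, +1 to first 0
Round 2: Ashgrove=25 Dunmere=27 Fernhollow=20 Hollowpine=18 → close Dunmere (overflow 14)
  27÷3 = 9 each, +1 to first 0
Round 3: Ashgrove=34 Fernhollow=29 Hollowpine=27 → close Fernhollow (overflow 23)
  29÷2 = 14 each, +1 to first 1
Round 4: Ashgrove=49 Hollowpine=41 → close Ashgrove (overflow 36)
  49÷1 = 49 each, +1 to first 0

Closure order: Cedarfen, Dunmere, Fernhollow, Ashgrove
Last habitat: Hollowpine with 90 animals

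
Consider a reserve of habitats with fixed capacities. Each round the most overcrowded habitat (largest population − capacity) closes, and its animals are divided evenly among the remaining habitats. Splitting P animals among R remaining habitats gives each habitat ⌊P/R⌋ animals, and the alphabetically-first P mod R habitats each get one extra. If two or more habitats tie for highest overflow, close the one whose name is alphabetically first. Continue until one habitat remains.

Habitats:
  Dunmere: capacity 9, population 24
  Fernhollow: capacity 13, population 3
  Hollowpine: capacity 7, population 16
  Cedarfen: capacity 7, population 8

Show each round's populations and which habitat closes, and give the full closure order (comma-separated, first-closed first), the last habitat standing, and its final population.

Round 1: Cedarfen=8 Dunmere=24 Fernhollow=3 Hollowpine=16 → close Dunmere (overflow 15)
  24÷3 = 8 each, +1 to first 0
Round 2: Cedarfen=16 Fernhollow=11 Hollowpine=24 → close Hollowpine (overflow 17)
  24÷2 = 12 each, +1 to first 0
Round 3: Cedarfen=28 Fernhollow=23 → close Cedarfen (overflow 21)
  28÷1 = 28 each, +1 to first 0

Closure order: Dunmere, Hollowpine, Cedarfen
Last habitat: Fernhollow with 51 animals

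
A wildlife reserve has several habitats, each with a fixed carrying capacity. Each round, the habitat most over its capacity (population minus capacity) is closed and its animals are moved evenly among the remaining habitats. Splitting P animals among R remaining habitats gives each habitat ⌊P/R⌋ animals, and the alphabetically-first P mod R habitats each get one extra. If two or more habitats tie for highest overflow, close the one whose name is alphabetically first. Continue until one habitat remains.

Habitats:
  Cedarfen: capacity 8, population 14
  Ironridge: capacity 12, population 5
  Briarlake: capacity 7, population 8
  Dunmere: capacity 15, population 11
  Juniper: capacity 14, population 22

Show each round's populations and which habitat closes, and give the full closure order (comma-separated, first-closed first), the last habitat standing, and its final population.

Round 1: Briarlake=8 Cedarfen=14 Dunmere=11 Ironridge=5 Juniper=22 → close Juniper (overflow 8)
  22÷4 = 5 each, +1 to first 2
Round 2: Briarlake=14 Cedarfen=20 Dunmere=16 Ironridge=10 → close Cedarfen (overflow 12)
  20÷3 = 6 each, +1 to first 2
Round 3: Briarlake=21 Dunmere=23 Ironridge=16 → close Briarlake (overflow 14)
  21÷2 = 10 each, +1 to first 1
Round 4: Dunmere=34 Ironridge=26 → close Dunmere (overflow 19)
  34÷1 = 34 each, +1 to first 0

Closure order: Juniper, Cedarfen, Briarlake, Dunmere
Last habitat: Ironridge with 60 animals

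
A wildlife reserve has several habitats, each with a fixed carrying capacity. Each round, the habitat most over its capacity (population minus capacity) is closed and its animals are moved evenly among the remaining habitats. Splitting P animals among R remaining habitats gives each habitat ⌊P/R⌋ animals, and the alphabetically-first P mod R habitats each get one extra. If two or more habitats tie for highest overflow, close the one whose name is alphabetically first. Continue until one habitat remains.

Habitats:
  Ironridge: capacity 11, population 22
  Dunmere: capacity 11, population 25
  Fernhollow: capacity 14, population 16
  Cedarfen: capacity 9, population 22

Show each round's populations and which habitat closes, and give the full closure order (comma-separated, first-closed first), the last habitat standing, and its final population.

Round 1: Cedarfen=22 Dunmere=25 Fernhollow=16 Ironridge=22 → close Dunmere (overflow 14)
  25÷3 = 8 each, +1 to first 1
Round 2: Cedarfen=31 Fernhollow=24 Ironridge=30 → close Cedarfen (overflow 22)
  31÷2 = 15 each, +1 to first 1
Round 3: Fernhollow=40 Ironridge=45 → close Ironridge (overflow 34)
  45÷1 = 45 each, +1 to first 0

Closure order: Dunmere, Cedarfen, Ironridge
Last habitat: Fernhollow with 85 animals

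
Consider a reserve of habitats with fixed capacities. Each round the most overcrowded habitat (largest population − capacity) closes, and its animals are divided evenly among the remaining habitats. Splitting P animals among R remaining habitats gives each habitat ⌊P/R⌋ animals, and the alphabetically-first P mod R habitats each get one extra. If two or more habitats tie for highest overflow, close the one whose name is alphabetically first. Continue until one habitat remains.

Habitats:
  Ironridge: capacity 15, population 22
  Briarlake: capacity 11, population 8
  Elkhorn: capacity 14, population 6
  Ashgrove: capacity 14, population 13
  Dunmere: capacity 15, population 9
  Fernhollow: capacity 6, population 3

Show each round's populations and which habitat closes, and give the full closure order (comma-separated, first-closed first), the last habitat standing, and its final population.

Round 1: Ashgrove=13 Briarlake=8 Dunmere=9 Elkhorn=6 Fernhollow=3 Ironridge=22 → close Ironridge (overflow 7)
  22÷5 = 4 each, +1 to first 2
Round 2: Ashgrove=18 Briarlake=13 Dunmere=13 Elkhorn=10 Fernhollow=7 → close Ashgrove (overflow 4)
  18÷4 = 4 each, +1 to first 2
Round 3: Briarlake=18 Dunmere=18 Elkhorn=14 Fernhollow=11 → close Briarlake (overflow 7)
  18÷3 = 6 each, +1 to first 0
Round 4: Dunmere=24 Elkhorn=20 Fernhollow=17 → close Fernhollow (overflow 11)
  17÷2 = 8 each, +1 to first 1
Round 5: Dunmere=33 Elkhorn=28 → close Dunmere (overflow 18)
  33÷1 = 33 each, +1 to first 0

Closure order: Ironridge, Ashgrove, Briarlake, Fernhollow, Dunmere
Last habitat: Elkhorn with 61 animals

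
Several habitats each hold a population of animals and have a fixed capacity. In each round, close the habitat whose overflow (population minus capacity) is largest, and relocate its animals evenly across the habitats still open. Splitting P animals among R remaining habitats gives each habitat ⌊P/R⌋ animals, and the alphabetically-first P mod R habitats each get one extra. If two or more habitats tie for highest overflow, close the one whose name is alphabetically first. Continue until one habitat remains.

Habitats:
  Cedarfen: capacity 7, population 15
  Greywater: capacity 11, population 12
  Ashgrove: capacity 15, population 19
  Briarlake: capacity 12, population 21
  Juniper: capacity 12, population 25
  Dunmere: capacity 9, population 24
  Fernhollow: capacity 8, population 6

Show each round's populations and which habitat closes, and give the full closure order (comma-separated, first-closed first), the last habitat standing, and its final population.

Round 1: Ashgrove=19 Briarlake=21 Cedarfen=15 Dunmere=24 Fernhollow=6 Greywater=12 Juniper=25 → close Dunmere (overflow 15)
  24÷6 = 4 each, +1 to first 0
Round 2: Ashgrove=23 Briarlake=25 Cedarfen=19 Fernhollow=10 Greywater=16 Juniper=29 → close Juniper (overflow 17)
  29÷5 = 5 each, +1 to first 4
Round 3: Ashgrove=29 Briarlake=31 Cedarfen=25 Fernhollow=16 Greywater=21 → close Briarlake (overflow 19)
  31÷4 = 7 each, +1 to first 3
Round 4: Ashgrove=37 Cedarfen=33 Fernhollow=24 Greywater=28 → close Cedarfen (overflow 26)
  33÷3 = 11 each, +1 to first 0
Round 5: Ashgrove=48 Fernhollow=35 Greywater=39 → close Ashgrove (overflow 33)
  48÷2 = 24 each, +1 to first 0
Round 6: Fernhollow=59 Greywater=63 → close Greywater (overflow 52)
  63÷1 = 63 each, +1 to first 0

Closure order: Dunmere, Juniper, Briarlake, Cedarfen, Ashgrove, Greywater
Last habitat: Fernhollow with 122 animals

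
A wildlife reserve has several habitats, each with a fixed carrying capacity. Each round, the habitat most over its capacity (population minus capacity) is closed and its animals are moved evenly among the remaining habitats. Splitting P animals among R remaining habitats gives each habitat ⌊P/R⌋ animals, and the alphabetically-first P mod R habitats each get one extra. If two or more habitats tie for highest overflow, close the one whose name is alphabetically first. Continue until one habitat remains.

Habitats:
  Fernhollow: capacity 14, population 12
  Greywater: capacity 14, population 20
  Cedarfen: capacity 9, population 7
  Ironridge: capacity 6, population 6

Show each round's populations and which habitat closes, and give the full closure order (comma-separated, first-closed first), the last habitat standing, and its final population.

Closure order: Greywater, Ironridge, Cedarfen
Last habitat: Fernhollow with 45 animals

Round 1: Cedarfen=7 Fernhollow=12 Greywater=20 Ironridge=6 → close Greywater (overflow 6)
  20÷3 = 6 each, +1 to first 2
Round 2: Cedarfen=14 Fernhollow=19 Ironridge=12 → close Ironridge (overflow 6)
  12÷2 = 6 each, +1 to first 0
Round 3: Cedarfen=20 Fernhollow=25 → close Cedarfen (overflow 11)
  20÷1 = 20 each, +1 to first 0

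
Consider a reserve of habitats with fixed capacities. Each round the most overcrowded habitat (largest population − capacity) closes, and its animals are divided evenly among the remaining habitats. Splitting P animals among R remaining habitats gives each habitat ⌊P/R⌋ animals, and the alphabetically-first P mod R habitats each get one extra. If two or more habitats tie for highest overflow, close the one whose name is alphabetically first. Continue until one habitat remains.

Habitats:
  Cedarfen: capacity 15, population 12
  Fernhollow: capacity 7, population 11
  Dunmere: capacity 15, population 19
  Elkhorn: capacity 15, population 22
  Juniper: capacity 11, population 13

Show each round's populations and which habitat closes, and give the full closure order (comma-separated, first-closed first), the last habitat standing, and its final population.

Closure order: Elkhorn, Dunmere, Fernhollow, Juniper
Last habitat: Cedarfen with 77 animals

Round 1: Cedarfen=12 Dunmere=19 Elkhorn=22 Fernhollow=11 Juniper=13 → close Elkhorn (overflow 7)
  22÷4 = 5 each, +1 to first 2
Round 2: Cedarfen=18 Dunmere=25 Fernhollow=16 Juniper=18 → close Dunmere (overflow 10)
  25÷3 = 8 each, +1 to first 1
Round 3: Cedarfen=27 Fernhollow=24 Juniper=26 → close Fernhollow (overflow 17)
  24÷2 = 12 each, +1 to first 0
Round 4: Cedarfen=39 Juniper=38 → close Juniper (overflow 27)
  38÷1 = 38 each, +1 to first 0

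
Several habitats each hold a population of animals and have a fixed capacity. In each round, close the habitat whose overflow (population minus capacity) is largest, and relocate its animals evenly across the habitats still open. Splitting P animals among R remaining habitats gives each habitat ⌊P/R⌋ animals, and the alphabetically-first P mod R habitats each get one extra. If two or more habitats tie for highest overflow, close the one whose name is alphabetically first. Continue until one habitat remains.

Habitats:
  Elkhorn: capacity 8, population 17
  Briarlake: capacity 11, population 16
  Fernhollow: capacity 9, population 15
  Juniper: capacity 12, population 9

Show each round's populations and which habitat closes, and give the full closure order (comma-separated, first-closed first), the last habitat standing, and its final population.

Round 1: Briarlake=16 Elkhorn=17 Fernhollow=15 Juniper=9 → close Elkhorn (overflow 9)
  17÷3 = 5 each, +1 to first 2
Round 2: Briarlake=22 Fernhollow=21 Juniper=14 → close Fernhollow (overflow 12)
  21÷2 = 10 each, +1 to first 1
Round 3: Briarlake=33 Juniper=24 → close Briarlake (overflow 22)
  33÷1 = 33 each, +1 to first 0

Closure order: Elkhorn, Fernhollow, Briarlake
Last habitat: Juniper with 57 animals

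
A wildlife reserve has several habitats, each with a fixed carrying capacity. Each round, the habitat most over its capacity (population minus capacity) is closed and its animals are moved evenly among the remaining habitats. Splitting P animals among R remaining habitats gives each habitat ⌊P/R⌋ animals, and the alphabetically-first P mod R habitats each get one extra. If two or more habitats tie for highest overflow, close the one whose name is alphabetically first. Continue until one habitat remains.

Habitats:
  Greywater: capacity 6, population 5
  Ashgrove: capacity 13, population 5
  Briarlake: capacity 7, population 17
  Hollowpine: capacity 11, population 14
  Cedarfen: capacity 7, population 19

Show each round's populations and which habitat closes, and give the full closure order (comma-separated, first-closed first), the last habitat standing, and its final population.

Round 1: Ashgrove=5 Briarlake=17 Cedarfen=19 Greywater=5 Hollowpine=14 → close Cedarfen (overflow 12)
  19÷4 = 4 each, +1 to first 3
Round 2: Ashgrove=10 Briarlake=22 Greywater=10 Hollowpine=18 → close Briarlake (overflow 15)
  22÷3 = 7 each, +1 to first 1
Round 3: Ashgrove=18 Greywater=17 Hollowpine=25 → close Hollowpine (overflow 14)
  25÷2 = 12 each, +1 to first 1
Round 4: Ashgrove=31 Greywater=29 → close Greywater (overflow 23)
  29÷1 = 29 each, +1 to first 0

Closure order: Cedarfen, Briarlake, Hollowpine, Greywater
Last habitat: Ashgrove with 60 animals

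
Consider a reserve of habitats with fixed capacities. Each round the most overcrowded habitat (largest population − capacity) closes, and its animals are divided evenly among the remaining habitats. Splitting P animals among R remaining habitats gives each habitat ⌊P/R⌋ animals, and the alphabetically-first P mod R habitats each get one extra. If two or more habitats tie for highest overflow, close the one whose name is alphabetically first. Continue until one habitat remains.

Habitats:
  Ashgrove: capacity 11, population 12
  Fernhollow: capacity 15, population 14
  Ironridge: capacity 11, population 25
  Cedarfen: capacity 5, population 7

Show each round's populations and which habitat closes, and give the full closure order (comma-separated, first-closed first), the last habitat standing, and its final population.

Round 1: Ashgrove=12 Cedarfen=7 Fernhollow=14 Ironridge=25 → close Ironridge (overflow 14)
  25÷3 = 8 each, +1 to first 1
Round 2: Ashgrove=21 Cedarfen=15 Fernhollow=22 → close Ashgrove (overflow 10)
  21÷2 = 10 each, +1 to first 1
Round 3: Cedarfen=26 Fernhollow=32 → close Cedarfen (overflow 21)
  26÷1 = 26 each, +1 to first 0

Closure order: Ironridge, Ashgrove, Cedarfen
Last habitat: Fernhollow with 58 animals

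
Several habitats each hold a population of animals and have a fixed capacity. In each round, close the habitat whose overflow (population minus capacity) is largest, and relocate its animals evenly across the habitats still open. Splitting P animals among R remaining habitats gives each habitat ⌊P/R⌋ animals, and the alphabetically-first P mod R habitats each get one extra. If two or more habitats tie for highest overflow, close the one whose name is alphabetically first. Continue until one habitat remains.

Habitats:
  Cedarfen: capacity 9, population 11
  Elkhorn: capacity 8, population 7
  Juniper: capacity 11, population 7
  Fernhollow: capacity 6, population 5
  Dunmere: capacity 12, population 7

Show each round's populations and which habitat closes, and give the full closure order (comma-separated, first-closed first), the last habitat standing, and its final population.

Round 1: Cedarfen=11 Dunmere=7 Elkhorn=7 Fernhollow=5 Juniper=7 → close Cedarfen (overflow 2)
  11÷4 = 2 each, +1 to first 3
Round 2: Dunmere=10 Elkhorn=10 Fernhollow=8 Juniper=9 → close Elkhorn (overflow 2)
  10÷3 = 3 each, +1 to first 1
Round 3: Dunmere=14 Fernhollow=11 Juniper=12 → close Fernhollow (overflow 5)
  11÷2 = 5 each, +1 to first 1
Round 4: Dunmere=20 Juniper=17 → close Dunmere (overflow 8)
  20÷1 = 20 each, +1 to first 0

Closure order: Cedarfen, Elkhorn, Fernhollow, Dunmere
Last habitat: Juniper with 37 animals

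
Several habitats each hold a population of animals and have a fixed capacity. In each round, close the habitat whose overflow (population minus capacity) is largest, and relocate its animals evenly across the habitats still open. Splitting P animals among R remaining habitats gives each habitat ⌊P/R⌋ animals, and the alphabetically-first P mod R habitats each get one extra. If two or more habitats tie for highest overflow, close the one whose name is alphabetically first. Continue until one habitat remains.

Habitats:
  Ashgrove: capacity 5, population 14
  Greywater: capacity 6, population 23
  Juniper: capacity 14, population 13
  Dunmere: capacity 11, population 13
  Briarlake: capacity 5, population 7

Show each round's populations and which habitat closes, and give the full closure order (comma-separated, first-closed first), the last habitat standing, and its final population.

Round 1: Ashgrove=14 Briarlake=7 Dunmere=13 Greywater=23 Juniper=13 → close Greywater (overflow 17)
  23÷4 = 5 each, +1 to first 3
Round 2: Ashgrove=20 Briarlake=13 Dunmere=19 Juniper=18 → close Ashgrove (overflow 15)
  20÷3 = 6 each, +1 to first 2
Round 3: Briarlake=20 Dunmere=26 Juniper=24 → close Briarlake (overflow 15)
  20÷2 = 10 each, +1 to first 0
Round 4: Dunmere=36 Juniper=34 → close Dunmere (overflow 25)
  36÷1 = 36 each, +1 to first 0

Closure order: Greywater, Ashgrove, Briarlake, Dunmere
Last habitat: Juniper with 70 animals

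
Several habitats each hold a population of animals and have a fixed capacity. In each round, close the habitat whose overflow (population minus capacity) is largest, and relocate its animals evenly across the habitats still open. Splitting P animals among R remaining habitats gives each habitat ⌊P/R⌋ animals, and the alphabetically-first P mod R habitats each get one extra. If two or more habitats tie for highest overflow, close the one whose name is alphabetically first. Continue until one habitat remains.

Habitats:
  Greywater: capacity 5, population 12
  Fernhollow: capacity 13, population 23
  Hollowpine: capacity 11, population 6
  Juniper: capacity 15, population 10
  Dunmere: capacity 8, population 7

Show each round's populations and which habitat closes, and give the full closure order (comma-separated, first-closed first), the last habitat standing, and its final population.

Closure order: Fernhollow, Greywater, Dunmere, Hollowpine
Last habitat: Juniper with 58 animals

Round 1: Dunmere=7 Fernhollow=23 Greywater=12 Hollowpine=6 Juniper=10 → close Fernhollow (overflow 10)
  23÷4 = 5 each, +1 to first 3
Round 2: Dunmere=13 Greywater=18 Hollowpine=12 Juniper=15 → close Greywater (overflow 13)
  18÷3 = 6 each, +1 to first 0
Round 3: Dunmere=19 Hollowpine=18 Juniper=21 → close Dunmere (overflow 11)
  19÷2 = 9 each, +1 to first 1
Round 4: Hollowpine=28 Juniper=30 → close Hollowpine (overflow 17)
  28÷1 = 28 each, +1 to first 0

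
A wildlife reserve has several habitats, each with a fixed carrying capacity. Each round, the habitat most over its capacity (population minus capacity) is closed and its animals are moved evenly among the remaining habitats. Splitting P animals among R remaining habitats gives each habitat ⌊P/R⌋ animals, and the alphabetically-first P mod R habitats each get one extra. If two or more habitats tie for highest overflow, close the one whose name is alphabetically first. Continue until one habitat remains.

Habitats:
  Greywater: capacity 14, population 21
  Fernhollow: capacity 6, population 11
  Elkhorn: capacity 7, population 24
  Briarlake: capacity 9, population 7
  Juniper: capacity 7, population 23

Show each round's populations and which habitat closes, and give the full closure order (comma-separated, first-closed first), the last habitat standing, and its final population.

Closure order: Elkhorn, Juniper, Greywater, Fernhollow
Last habitat: Briarlake with 86 animals

Round 1: Briarlake=7 Elkhorn=24 Fernhollow=11 Greywater=21 Juniper=23 → close Elkhorn (overflow 17)
  24÷4 = 6 each, +1 to first 0
Round 2: Briarlake=13 Fernhollow=17 Greywater=27 Juniper=29 → close Juniper (overflow 22)
  29÷3 = 9 each, +1 to first 2
Round 3: Briarlake=23 Fernhollow=27 Greywater=36 → close Greywater (overflow 22)
  36÷2 = 18 each, +1 to first 0
Round 4: Briarlake=41 Fernhollow=45 → close Fernhollow (overflow 39)
  45÷1 = 45 each, +1 to first 0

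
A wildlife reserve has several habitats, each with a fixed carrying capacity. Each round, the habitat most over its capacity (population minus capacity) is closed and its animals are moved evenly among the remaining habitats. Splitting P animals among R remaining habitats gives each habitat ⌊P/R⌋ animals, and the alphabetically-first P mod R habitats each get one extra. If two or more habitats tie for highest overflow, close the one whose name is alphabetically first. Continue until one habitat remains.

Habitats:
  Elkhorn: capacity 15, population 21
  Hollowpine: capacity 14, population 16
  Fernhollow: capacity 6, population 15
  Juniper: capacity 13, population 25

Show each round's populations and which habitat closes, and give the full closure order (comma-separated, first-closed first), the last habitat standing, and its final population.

Closure order: Juniper, Fernhollow, Elkhorn
Last habitat: Hollowpine with 77 animals

Round 1: Elkhorn=21 Fernhollow=15 Hollowpine=16 Juniper=25 → close Juniper (overflow 12)
  25÷3 = 8 each, +1 to first 1
Round 2: Elkhorn=30 Fernhollow=23 Hollowpine=24 → close Fernhollow (overflow 17)
  23÷2 = 11 each, +1 to first 1
Round 3: Elkhorn=42 Hollowpine=35 → close Elkhorn (overflow 27)
  42÷1 = 42 each, +1 to first 0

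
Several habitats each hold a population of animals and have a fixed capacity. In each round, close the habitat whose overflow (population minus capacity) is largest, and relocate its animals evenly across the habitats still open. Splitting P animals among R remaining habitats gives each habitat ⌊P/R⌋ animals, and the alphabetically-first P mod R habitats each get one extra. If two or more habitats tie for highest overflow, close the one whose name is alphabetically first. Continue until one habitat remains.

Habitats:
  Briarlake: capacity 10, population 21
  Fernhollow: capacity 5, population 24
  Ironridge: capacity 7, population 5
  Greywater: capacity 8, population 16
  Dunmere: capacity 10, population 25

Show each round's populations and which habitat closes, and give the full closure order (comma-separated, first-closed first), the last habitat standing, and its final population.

Closure order: Fernhollow, Dunmere, Briarlake, Greywater
Last habitat: Ironridge with 91 animals

Round 1: Briarlake=21 Dunmere=25 Fernhollow=24 Greywater=16 Ironridge=5 → close Fernhollow (overflow 19)
  24÷4 = 6 each, +1 to first 0
Round 2: Briarlake=27 Dunmere=31 Greywater=22 Ironridge=11 → close Dunmere (overflow 21)
  31÷3 = 10 each, +1 to first 1
Round 3: Briarlake=38 Greywater=32 Ironridge=21 → close Briarlake (overflow 28)
  38÷2 = 19 each, +1 to first 0
Round 4: Greywater=51 Ironridge=40 → close Greywater (overflow 43)
  51÷1 = 51 each, +1 to first 0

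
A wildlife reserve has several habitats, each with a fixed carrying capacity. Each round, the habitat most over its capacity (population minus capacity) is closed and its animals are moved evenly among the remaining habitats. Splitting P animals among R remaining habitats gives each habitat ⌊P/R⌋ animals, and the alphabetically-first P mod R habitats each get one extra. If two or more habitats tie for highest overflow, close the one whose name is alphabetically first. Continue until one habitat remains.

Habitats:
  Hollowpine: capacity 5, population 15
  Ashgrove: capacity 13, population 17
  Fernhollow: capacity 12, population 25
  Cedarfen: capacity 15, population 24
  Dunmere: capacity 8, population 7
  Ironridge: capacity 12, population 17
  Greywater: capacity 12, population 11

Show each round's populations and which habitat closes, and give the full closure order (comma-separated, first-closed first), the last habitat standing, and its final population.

Round 1: Ashgrove=17 Cedarfen=24 Dunmere=7 Fernhollow=25 Greywater=11 Hollowpine=15 Ironridge=17 → close Fernhollow (overflow 13)
  25÷6 = 4 each, +1 to first 1
Round 2: Ashgrove=22 Cedarfen=28 Dunmere=11 Greywater=15 Hollowpine=19 Ironridge=21 → close Hollowpine (overflow 14)
  19÷5 = 3 each, +1 to first 4
Round 3: Ashgrove=26 Cedarfen=32 Dunmere=15 Greywater=19 Ironridge=24 → close Cedarfen (overflow 17)
  32÷4 = 8 each, +1 to first 0
Round 4: Ashgrove=34 Dunmere=23 Greywater=27 Ironridge=32 → close Ashgrove (overflow 21)
  34÷3 = 11 each, +1 to first 1
Round 5: Dunmere=35 Greywater=38 Ironridge=43 → close Ironridge (overflow 31)
  43÷2 = 21 each, +1 to first 1
Round 6: Dunmere=57 Greywater=59 → close Dunmere (overflow 49)
  57÷1 = 57 each, +1 to first 0

Closure order: Fernhollow, Hollowpine, Cedarfen, Ashgrove, Ironridge, Dunmere
Last habitat: Greywater with 116 animals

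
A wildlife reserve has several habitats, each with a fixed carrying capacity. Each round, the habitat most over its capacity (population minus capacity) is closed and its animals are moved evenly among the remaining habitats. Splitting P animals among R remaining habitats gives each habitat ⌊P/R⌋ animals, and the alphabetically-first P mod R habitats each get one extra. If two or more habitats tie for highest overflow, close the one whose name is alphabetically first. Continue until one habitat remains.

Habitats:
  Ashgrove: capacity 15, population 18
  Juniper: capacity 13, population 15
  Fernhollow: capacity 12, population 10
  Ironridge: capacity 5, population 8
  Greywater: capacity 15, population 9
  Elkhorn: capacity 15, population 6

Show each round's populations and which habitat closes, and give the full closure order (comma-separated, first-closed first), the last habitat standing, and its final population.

Round 1: Ashgrove=18 Elkhorn=6 Fernhollow=10 Greywater=9 Ironridge=8 Juniper=15 → close Ashgrove (overflow 3)
  18÷5 = 3 each, +1 to first 3
Round 2: Elkhorn=10 Fernhollow=14 Greywater=13 Ironridge=11 Juniper=18 → close Ironridge (overflow 6)
  11÷4 = 2 each, +1 to first 3
Round 3: Elkhorn=13 Fernhollow=17 Greywater=16 Juniper=20 → close Juniper (overflow 7)
  20÷3 = 6 each, +1 to first 2
Round 4: Elkhorn=20 Fernhollow=24 Greywater=22 → close Fernhollow (overflow 12)
  24÷2 = 12 each, +1 to first 0
Round 5: Elkhorn=32 Greywater=34 → close Greywater (overflow 19)
  34÷1 = 34 each, +1 to first 0

Closure order: Ashgrove, Ironridge, Juniper, Fernhollow, Greywater
Last habitat: Elkhorn with 66 animals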